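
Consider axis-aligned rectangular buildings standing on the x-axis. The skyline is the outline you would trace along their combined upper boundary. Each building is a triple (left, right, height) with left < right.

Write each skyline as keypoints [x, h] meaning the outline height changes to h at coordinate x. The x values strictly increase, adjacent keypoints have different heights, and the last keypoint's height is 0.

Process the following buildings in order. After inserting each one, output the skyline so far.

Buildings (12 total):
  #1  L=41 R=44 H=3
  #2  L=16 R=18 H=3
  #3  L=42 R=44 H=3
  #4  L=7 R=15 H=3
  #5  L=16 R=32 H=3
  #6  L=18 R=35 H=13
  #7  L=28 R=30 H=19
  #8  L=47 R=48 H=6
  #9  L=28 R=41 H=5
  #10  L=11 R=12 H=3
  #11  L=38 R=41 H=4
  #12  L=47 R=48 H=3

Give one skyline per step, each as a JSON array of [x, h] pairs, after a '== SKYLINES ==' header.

== SKYLINES ==
[[41,3],[44,0]]
[[16,3],[18,0],[41,3],[44,0]]
[[16,3],[18,0],[41,3],[44,0]]
[[7,3],[15,0],[16,3],[18,0],[41,3],[44,0]]
[[7,3],[15,0],[16,3],[32,0],[41,3],[44,0]]
[[7,3],[15,0],[16,3],[18,13],[35,0],[41,3],[44,0]]
[[7,3],[15,0],[16,3],[18,13],[28,19],[30,13],[35,0],[41,3],[44,0]]
[[7,3],[15,0],[16,3],[18,13],[28,19],[30,13],[35,0],[41,3],[44,0],[47,6],[48,0]]
[[7,3],[15,0],[16,3],[18,13],[28,19],[30,13],[35,5],[41,3],[44,0],[47,6],[48,0]]
[[7,3],[15,0],[16,3],[18,13],[28,19],[30,13],[35,5],[41,3],[44,0],[47,6],[48,0]]
[[7,3],[15,0],[16,3],[18,13],[28,19],[30,13],[35,5],[41,3],[44,0],[47,6],[48,0]]
[[7,3],[15,0],[16,3],[18,13],[28,19],[30,13],[35,5],[41,3],[44,0],[47,6],[48,0]]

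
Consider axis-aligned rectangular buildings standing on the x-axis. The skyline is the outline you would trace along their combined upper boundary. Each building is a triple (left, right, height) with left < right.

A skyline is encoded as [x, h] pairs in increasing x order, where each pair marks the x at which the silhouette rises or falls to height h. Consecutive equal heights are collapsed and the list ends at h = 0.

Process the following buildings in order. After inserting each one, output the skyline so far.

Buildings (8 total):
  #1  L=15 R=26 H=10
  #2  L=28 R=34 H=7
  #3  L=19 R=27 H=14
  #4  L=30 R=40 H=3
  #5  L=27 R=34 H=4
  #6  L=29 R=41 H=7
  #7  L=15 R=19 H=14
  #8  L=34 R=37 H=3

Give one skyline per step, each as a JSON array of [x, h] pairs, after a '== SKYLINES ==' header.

== SKYLINES ==
[[15,10],[26,0]]
[[15,10],[26,0],[28,7],[34,0]]
[[15,10],[19,14],[27,0],[28,7],[34,0]]
[[15,10],[19,14],[27,0],[28,7],[34,3],[40,0]]
[[15,10],[19,14],[27,4],[28,7],[34,3],[40,0]]
[[15,10],[19,14],[27,4],[28,7],[41,0]]
[[15,14],[27,4],[28,7],[41,0]]
[[15,14],[27,4],[28,7],[41,0]]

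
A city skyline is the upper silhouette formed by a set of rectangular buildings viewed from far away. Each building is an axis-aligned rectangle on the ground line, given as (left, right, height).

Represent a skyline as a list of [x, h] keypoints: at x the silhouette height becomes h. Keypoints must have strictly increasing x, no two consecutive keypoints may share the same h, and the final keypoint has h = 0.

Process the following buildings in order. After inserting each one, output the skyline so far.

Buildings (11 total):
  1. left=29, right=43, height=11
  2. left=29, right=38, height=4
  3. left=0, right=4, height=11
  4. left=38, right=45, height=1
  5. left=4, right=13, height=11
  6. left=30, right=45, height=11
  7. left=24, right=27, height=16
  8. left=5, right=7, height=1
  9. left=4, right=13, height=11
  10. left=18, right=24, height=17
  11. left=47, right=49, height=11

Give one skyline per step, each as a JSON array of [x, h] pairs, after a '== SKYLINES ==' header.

== SKYLINES ==
[[29,11],[43,0]]
[[29,11],[43,0]]
[[0,11],[4,0],[29,11],[43,0]]
[[0,11],[4,0],[29,11],[43,1],[45,0]]
[[0,11],[13,0],[29,11],[43,1],[45,0]]
[[0,11],[13,0],[29,11],[45,0]]
[[0,11],[13,0],[24,16],[27,0],[29,11],[45,0]]
[[0,11],[13,0],[24,16],[27,0],[29,11],[45,0]]
[[0,11],[13,0],[24,16],[27,0],[29,11],[45,0]]
[[0,11],[13,0],[18,17],[24,16],[27,0],[29,11],[45,0]]
[[0,11],[13,0],[18,17],[24,16],[27,0],[29,11],[45,0],[47,11],[49,0]]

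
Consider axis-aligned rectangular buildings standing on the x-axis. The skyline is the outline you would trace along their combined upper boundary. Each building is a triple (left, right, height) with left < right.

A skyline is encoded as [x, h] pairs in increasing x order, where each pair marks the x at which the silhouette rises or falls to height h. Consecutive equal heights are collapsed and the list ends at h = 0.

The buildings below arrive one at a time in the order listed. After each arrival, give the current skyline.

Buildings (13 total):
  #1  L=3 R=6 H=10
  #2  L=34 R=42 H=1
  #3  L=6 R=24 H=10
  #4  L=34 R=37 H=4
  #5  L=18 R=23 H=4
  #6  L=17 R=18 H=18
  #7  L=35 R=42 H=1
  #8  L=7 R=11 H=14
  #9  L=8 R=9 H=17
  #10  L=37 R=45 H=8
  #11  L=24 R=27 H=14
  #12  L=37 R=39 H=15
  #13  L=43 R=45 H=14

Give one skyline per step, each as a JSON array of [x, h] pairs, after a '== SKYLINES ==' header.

== SKYLINES ==
[[3,10],[6,0]]
[[3,10],[6,0],[34,1],[42,0]]
[[3,10],[24,0],[34,1],[42,0]]
[[3,10],[24,0],[34,4],[37,1],[42,0]]
[[3,10],[24,0],[34,4],[37,1],[42,0]]
[[3,10],[17,18],[18,10],[24,0],[34,4],[37,1],[42,0]]
[[3,10],[17,18],[18,10],[24,0],[34,4],[37,1],[42,0]]
[[3,10],[7,14],[11,10],[17,18],[18,10],[24,0],[34,4],[37,1],[42,0]]
[[3,10],[7,14],[8,17],[9,14],[11,10],[17,18],[18,10],[24,0],[34,4],[37,1],[42,0]]
[[3,10],[7,14],[8,17],[9,14],[11,10],[17,18],[18,10],[24,0],[34,4],[37,8],[45,0]]
[[3,10],[7,14],[8,17],[9,14],[11,10],[17,18],[18,10],[24,14],[27,0],[34,4],[37,8],[45,0]]
[[3,10],[7,14],[8,17],[9,14],[11,10],[17,18],[18,10],[24,14],[27,0],[34,4],[37,15],[39,8],[45,0]]
[[3,10],[7,14],[8,17],[9,14],[11,10],[17,18],[18,10],[24,14],[27,0],[34,4],[37,15],[39,8],[43,14],[45,0]]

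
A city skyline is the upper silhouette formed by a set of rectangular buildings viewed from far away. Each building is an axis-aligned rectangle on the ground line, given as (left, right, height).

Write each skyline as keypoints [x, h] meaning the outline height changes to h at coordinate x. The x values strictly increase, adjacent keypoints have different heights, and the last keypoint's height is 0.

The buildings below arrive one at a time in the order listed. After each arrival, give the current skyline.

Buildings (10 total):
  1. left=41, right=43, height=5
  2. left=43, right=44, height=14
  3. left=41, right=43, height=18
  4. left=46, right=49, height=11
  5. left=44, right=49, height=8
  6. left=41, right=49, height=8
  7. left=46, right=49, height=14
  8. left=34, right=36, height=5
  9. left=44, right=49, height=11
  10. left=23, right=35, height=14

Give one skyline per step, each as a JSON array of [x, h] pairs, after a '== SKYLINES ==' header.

== SKYLINES ==
[[41,5],[43,0]]
[[41,5],[43,14],[44,0]]
[[41,18],[43,14],[44,0]]
[[41,18],[43,14],[44,0],[46,11],[49,0]]
[[41,18],[43,14],[44,8],[46,11],[49,0]]
[[41,18],[43,14],[44,8],[46,11],[49,0]]
[[41,18],[43,14],[44,8],[46,14],[49,0]]
[[34,5],[36,0],[41,18],[43,14],[44,8],[46,14],[49,0]]
[[34,5],[36,0],[41,18],[43,14],[44,11],[46,14],[49,0]]
[[23,14],[35,5],[36,0],[41,18],[43,14],[44,11],[46,14],[49,0]]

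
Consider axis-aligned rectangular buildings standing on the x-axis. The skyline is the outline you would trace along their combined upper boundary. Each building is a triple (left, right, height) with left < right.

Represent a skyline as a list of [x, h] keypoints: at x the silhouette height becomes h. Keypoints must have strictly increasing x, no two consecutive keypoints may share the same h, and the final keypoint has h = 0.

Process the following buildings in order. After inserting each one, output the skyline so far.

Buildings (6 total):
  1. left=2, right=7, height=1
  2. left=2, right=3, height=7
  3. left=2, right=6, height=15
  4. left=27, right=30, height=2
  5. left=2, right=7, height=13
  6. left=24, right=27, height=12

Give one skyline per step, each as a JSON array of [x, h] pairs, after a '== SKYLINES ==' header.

== SKYLINES ==
[[2,1],[7,0]]
[[2,7],[3,1],[7,0]]
[[2,15],[6,1],[7,0]]
[[2,15],[6,1],[7,0],[27,2],[30,0]]
[[2,15],[6,13],[7,0],[27,2],[30,0]]
[[2,15],[6,13],[7,0],[24,12],[27,2],[30,0]]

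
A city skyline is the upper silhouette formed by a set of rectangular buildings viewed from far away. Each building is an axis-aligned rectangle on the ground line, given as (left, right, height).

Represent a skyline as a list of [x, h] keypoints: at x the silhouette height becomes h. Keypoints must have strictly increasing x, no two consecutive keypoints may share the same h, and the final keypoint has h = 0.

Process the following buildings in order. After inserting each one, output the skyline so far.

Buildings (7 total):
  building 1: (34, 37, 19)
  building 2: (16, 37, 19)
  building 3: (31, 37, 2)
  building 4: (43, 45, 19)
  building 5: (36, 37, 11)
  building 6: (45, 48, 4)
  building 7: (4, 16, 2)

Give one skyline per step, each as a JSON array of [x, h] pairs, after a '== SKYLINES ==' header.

== SKYLINES ==
[[34,19],[37,0]]
[[16,19],[37,0]]
[[16,19],[37,0]]
[[16,19],[37,0],[43,19],[45,0]]
[[16,19],[37,0],[43,19],[45,0]]
[[16,19],[37,0],[43,19],[45,4],[48,0]]
[[4,2],[16,19],[37,0],[43,19],[45,4],[48,0]]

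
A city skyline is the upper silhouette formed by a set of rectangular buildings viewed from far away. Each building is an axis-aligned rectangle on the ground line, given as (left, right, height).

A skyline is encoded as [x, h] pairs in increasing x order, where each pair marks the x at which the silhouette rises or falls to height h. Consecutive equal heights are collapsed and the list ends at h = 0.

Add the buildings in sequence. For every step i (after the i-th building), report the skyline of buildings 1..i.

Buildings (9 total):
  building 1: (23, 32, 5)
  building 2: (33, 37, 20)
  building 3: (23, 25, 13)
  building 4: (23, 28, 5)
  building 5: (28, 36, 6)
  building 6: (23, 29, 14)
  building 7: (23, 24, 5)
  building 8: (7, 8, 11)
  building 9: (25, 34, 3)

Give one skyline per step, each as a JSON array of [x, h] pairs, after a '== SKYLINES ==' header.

== SKYLINES ==
[[23,5],[32,0]]
[[23,5],[32,0],[33,20],[37,0]]
[[23,13],[25,5],[32,0],[33,20],[37,0]]
[[23,13],[25,5],[32,0],[33,20],[37,0]]
[[23,13],[25,5],[28,6],[33,20],[37,0]]
[[23,14],[29,6],[33,20],[37,0]]
[[23,14],[29,6],[33,20],[37,0]]
[[7,11],[8,0],[23,14],[29,6],[33,20],[37,0]]
[[7,11],[8,0],[23,14],[29,6],[33,20],[37,0]]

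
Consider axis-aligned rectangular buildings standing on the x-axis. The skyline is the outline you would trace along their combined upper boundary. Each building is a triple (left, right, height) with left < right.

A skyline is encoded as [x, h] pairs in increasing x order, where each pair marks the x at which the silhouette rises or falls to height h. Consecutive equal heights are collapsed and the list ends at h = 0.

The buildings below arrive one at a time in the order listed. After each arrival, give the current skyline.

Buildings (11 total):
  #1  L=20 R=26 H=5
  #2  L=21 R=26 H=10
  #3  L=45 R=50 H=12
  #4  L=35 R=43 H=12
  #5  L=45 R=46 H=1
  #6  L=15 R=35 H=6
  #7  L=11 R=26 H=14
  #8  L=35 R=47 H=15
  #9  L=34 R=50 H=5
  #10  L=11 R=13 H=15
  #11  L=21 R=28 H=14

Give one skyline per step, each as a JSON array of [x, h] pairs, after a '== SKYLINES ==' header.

== SKYLINES ==
[[20,5],[26,0]]
[[20,5],[21,10],[26,0]]
[[20,5],[21,10],[26,0],[45,12],[50,0]]
[[20,5],[21,10],[26,0],[35,12],[43,0],[45,12],[50,0]]
[[20,5],[21,10],[26,0],[35,12],[43,0],[45,12],[50,0]]
[[15,6],[21,10],[26,6],[35,12],[43,0],[45,12],[50,0]]
[[11,14],[26,6],[35,12],[43,0],[45,12],[50,0]]
[[11,14],[26,6],[35,15],[47,12],[50,0]]
[[11,14],[26,6],[35,15],[47,12],[50,0]]
[[11,15],[13,14],[26,6],[35,15],[47,12],[50,0]]
[[11,15],[13,14],[28,6],[35,15],[47,12],[50,0]]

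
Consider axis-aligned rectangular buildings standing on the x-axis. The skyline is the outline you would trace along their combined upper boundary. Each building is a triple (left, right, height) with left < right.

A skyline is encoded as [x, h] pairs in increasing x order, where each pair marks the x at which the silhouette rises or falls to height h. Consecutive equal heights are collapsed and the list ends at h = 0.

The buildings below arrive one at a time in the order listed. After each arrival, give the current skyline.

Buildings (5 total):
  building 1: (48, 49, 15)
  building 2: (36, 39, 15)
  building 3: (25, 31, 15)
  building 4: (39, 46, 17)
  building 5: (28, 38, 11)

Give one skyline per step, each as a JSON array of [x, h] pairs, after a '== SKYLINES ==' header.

== SKYLINES ==
[[48,15],[49,0]]
[[36,15],[39,0],[48,15],[49,0]]
[[25,15],[31,0],[36,15],[39,0],[48,15],[49,0]]
[[25,15],[31,0],[36,15],[39,17],[46,0],[48,15],[49,0]]
[[25,15],[31,11],[36,15],[39,17],[46,0],[48,15],[49,0]]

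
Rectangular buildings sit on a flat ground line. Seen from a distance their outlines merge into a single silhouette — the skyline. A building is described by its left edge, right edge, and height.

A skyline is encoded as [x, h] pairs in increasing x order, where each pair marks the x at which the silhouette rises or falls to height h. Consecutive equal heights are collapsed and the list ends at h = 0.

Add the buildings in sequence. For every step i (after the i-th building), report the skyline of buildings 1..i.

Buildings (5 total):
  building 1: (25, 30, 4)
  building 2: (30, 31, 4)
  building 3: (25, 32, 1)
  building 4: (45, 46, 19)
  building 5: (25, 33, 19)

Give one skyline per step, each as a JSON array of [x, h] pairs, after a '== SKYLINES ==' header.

== SKYLINES ==
[[25,4],[30,0]]
[[25,4],[31,0]]
[[25,4],[31,1],[32,0]]
[[25,4],[31,1],[32,0],[45,19],[46,0]]
[[25,19],[33,0],[45,19],[46,0]]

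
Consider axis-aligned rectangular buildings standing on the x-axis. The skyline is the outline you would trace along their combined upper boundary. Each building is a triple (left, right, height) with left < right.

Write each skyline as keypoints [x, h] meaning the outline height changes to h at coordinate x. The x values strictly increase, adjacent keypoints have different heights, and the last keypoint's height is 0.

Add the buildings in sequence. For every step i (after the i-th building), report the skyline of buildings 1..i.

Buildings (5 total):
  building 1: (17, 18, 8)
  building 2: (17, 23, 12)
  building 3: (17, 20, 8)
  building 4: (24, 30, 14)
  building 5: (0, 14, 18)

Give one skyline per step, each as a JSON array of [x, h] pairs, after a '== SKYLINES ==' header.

== SKYLINES ==
[[17,8],[18,0]]
[[17,12],[23,0]]
[[17,12],[23,0]]
[[17,12],[23,0],[24,14],[30,0]]
[[0,18],[14,0],[17,12],[23,0],[24,14],[30,0]]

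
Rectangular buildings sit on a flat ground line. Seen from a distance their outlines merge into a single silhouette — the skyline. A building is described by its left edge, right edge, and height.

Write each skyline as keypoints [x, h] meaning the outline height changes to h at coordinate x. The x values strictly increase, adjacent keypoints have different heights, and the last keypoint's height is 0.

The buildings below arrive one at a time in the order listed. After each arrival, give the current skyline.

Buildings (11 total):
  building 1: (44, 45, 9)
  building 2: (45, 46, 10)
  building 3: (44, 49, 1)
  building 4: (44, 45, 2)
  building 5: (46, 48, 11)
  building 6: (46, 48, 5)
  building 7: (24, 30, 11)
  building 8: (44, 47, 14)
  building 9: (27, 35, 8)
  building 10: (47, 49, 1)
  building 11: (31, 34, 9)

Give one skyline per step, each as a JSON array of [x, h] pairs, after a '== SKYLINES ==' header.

== SKYLINES ==
[[44,9],[45,0]]
[[44,9],[45,10],[46,0]]
[[44,9],[45,10],[46,1],[49,0]]
[[44,9],[45,10],[46,1],[49,0]]
[[44,9],[45,10],[46,11],[48,1],[49,0]]
[[44,9],[45,10],[46,11],[48,1],[49,0]]
[[24,11],[30,0],[44,9],[45,10],[46,11],[48,1],[49,0]]
[[24,11],[30,0],[44,14],[47,11],[48,1],[49,0]]
[[24,11],[30,8],[35,0],[44,14],[47,11],[48,1],[49,0]]
[[24,11],[30,8],[35,0],[44,14],[47,11],[48,1],[49,0]]
[[24,11],[30,8],[31,9],[34,8],[35,0],[44,14],[47,11],[48,1],[49,0]]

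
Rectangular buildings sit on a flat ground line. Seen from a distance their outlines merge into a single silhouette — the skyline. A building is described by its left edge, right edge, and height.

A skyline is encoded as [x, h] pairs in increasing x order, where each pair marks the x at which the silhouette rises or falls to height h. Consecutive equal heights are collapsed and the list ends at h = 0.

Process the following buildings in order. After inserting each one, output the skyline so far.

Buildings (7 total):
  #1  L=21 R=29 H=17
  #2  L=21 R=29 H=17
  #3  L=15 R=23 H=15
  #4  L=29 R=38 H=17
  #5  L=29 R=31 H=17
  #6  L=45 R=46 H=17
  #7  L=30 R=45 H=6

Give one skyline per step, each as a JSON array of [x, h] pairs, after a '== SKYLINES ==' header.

== SKYLINES ==
[[21,17],[29,0]]
[[21,17],[29,0]]
[[15,15],[21,17],[29,0]]
[[15,15],[21,17],[38,0]]
[[15,15],[21,17],[38,0]]
[[15,15],[21,17],[38,0],[45,17],[46,0]]
[[15,15],[21,17],[38,6],[45,17],[46,0]]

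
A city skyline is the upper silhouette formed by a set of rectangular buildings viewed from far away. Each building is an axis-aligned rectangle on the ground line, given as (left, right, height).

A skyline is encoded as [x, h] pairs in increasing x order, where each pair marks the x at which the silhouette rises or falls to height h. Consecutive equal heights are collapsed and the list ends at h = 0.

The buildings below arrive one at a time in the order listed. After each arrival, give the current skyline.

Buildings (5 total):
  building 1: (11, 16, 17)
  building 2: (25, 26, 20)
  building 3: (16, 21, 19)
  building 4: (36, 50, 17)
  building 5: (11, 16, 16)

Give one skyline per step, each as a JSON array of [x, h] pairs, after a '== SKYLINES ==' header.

== SKYLINES ==
[[11,17],[16,0]]
[[11,17],[16,0],[25,20],[26,0]]
[[11,17],[16,19],[21,0],[25,20],[26,0]]
[[11,17],[16,19],[21,0],[25,20],[26,0],[36,17],[50,0]]
[[11,17],[16,19],[21,0],[25,20],[26,0],[36,17],[50,0]]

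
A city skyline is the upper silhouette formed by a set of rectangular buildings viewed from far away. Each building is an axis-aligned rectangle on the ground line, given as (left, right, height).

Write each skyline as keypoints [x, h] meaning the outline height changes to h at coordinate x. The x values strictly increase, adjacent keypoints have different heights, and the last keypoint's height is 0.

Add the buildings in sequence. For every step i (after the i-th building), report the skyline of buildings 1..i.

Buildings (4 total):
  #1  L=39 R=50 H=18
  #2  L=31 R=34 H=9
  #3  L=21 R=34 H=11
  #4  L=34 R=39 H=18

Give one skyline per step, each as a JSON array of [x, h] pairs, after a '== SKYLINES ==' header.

== SKYLINES ==
[[39,18],[50,0]]
[[31,9],[34,0],[39,18],[50,0]]
[[21,11],[34,0],[39,18],[50,0]]
[[21,11],[34,18],[50,0]]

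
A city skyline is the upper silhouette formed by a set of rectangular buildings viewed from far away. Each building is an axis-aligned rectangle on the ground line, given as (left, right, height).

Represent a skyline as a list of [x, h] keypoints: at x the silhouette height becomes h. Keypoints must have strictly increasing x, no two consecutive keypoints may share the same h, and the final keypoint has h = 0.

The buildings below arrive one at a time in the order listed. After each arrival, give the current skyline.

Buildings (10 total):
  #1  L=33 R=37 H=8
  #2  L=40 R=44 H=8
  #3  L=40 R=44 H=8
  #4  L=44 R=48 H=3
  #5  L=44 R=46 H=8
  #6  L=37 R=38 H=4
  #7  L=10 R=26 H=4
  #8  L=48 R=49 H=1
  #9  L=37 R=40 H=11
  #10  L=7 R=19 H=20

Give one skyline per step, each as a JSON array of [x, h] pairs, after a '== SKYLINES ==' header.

== SKYLINES ==
[[33,8],[37,0]]
[[33,8],[37,0],[40,8],[44,0]]
[[33,8],[37,0],[40,8],[44,0]]
[[33,8],[37,0],[40,8],[44,3],[48,0]]
[[33,8],[37,0],[40,8],[46,3],[48,0]]
[[33,8],[37,4],[38,0],[40,8],[46,3],[48,0]]
[[10,4],[26,0],[33,8],[37,4],[38,0],[40,8],[46,3],[48,0]]
[[10,4],[26,0],[33,8],[37,4],[38,0],[40,8],[46,3],[48,1],[49,0]]
[[10,4],[26,0],[33,8],[37,11],[40,8],[46,3],[48,1],[49,0]]
[[7,20],[19,4],[26,0],[33,8],[37,11],[40,8],[46,3],[48,1],[49,0]]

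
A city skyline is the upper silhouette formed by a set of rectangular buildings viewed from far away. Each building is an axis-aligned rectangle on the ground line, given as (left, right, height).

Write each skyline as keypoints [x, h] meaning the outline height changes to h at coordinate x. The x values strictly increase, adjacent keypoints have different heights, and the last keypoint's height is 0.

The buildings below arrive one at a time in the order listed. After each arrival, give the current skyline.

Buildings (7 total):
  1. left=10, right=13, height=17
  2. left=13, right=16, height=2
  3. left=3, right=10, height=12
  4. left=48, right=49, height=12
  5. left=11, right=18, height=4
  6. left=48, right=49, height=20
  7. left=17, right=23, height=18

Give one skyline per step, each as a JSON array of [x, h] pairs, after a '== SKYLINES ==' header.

== SKYLINES ==
[[10,17],[13,0]]
[[10,17],[13,2],[16,0]]
[[3,12],[10,17],[13,2],[16,0]]
[[3,12],[10,17],[13,2],[16,0],[48,12],[49,0]]
[[3,12],[10,17],[13,4],[18,0],[48,12],[49,0]]
[[3,12],[10,17],[13,4],[18,0],[48,20],[49,0]]
[[3,12],[10,17],[13,4],[17,18],[23,0],[48,20],[49,0]]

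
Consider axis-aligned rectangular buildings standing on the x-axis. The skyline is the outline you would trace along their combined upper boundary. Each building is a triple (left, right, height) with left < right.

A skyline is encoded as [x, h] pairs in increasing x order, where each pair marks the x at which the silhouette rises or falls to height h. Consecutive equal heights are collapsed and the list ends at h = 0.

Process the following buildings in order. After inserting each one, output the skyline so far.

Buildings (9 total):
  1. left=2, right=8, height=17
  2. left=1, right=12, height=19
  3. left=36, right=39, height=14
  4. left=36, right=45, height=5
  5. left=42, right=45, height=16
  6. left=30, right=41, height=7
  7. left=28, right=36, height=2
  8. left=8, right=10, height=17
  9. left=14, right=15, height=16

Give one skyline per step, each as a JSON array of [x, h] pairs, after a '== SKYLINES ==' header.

== SKYLINES ==
[[2,17],[8,0]]
[[1,19],[12,0]]
[[1,19],[12,0],[36,14],[39,0]]
[[1,19],[12,0],[36,14],[39,5],[45,0]]
[[1,19],[12,0],[36,14],[39,5],[42,16],[45,0]]
[[1,19],[12,0],[30,7],[36,14],[39,7],[41,5],[42,16],[45,0]]
[[1,19],[12,0],[28,2],[30,7],[36,14],[39,7],[41,5],[42,16],[45,0]]
[[1,19],[12,0],[28,2],[30,7],[36,14],[39,7],[41,5],[42,16],[45,0]]
[[1,19],[12,0],[14,16],[15,0],[28,2],[30,7],[36,14],[39,7],[41,5],[42,16],[45,0]]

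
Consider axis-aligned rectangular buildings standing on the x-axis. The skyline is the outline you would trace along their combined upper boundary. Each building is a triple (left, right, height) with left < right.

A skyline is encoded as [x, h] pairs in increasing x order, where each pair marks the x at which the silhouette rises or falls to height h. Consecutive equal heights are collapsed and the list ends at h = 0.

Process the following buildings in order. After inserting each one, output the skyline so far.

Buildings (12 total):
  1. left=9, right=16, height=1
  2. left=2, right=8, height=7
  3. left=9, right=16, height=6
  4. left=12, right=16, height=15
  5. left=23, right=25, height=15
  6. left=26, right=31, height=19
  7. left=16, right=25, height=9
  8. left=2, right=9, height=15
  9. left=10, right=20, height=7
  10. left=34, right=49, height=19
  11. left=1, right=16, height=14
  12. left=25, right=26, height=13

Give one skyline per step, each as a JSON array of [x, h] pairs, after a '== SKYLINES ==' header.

== SKYLINES ==
[[9,1],[16,0]]
[[2,7],[8,0],[9,1],[16,0]]
[[2,7],[8,0],[9,6],[16,0]]
[[2,7],[8,0],[9,6],[12,15],[16,0]]
[[2,7],[8,0],[9,6],[12,15],[16,0],[23,15],[25,0]]
[[2,7],[8,0],[9,6],[12,15],[16,0],[23,15],[25,0],[26,19],[31,0]]
[[2,7],[8,0],[9,6],[12,15],[16,9],[23,15],[25,0],[26,19],[31,0]]
[[2,15],[9,6],[12,15],[16,9],[23,15],[25,0],[26,19],[31,0]]
[[2,15],[9,6],[10,7],[12,15],[16,9],[23,15],[25,0],[26,19],[31,0]]
[[2,15],[9,6],[10,7],[12,15],[16,9],[23,15],[25,0],[26,19],[31,0],[34,19],[49,0]]
[[1,14],[2,15],[9,14],[12,15],[16,9],[23,15],[25,0],[26,19],[31,0],[34,19],[49,0]]
[[1,14],[2,15],[9,14],[12,15],[16,9],[23,15],[25,13],[26,19],[31,0],[34,19],[49,0]]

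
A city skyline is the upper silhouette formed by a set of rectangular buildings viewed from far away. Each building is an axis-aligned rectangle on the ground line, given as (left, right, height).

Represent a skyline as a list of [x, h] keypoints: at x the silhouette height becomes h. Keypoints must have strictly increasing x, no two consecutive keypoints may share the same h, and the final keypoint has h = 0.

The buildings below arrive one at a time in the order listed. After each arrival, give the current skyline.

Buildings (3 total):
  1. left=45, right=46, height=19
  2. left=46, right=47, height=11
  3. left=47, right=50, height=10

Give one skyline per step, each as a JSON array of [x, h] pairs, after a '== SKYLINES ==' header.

== SKYLINES ==
[[45,19],[46,0]]
[[45,19],[46,11],[47,0]]
[[45,19],[46,11],[47,10],[50,0]]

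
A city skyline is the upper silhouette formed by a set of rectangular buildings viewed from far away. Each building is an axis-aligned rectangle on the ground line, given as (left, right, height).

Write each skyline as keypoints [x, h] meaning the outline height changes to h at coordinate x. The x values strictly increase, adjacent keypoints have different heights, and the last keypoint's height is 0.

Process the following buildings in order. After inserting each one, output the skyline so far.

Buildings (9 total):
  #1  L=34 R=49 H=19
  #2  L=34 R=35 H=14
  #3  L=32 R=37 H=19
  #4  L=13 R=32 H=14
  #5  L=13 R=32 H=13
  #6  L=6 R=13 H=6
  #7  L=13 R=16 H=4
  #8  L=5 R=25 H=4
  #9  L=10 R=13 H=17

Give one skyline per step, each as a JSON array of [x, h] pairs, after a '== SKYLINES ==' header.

== SKYLINES ==
[[34,19],[49,0]]
[[34,19],[49,0]]
[[32,19],[49,0]]
[[13,14],[32,19],[49,0]]
[[13,14],[32,19],[49,0]]
[[6,6],[13,14],[32,19],[49,0]]
[[6,6],[13,14],[32,19],[49,0]]
[[5,4],[6,6],[13,14],[32,19],[49,0]]
[[5,4],[6,6],[10,17],[13,14],[32,19],[49,0]]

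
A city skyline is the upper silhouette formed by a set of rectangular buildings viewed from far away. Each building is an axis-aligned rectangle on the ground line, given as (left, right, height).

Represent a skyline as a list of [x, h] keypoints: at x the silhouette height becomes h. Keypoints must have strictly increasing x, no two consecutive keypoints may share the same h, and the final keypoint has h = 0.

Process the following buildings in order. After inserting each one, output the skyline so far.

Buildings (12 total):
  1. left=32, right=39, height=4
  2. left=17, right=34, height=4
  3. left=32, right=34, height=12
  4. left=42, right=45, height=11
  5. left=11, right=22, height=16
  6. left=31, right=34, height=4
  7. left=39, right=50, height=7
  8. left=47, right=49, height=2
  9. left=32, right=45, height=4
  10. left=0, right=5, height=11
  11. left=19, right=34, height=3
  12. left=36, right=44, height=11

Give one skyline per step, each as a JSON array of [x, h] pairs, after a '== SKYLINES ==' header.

== SKYLINES ==
[[32,4],[39,0]]
[[17,4],[39,0]]
[[17,4],[32,12],[34,4],[39,0]]
[[17,4],[32,12],[34,4],[39,0],[42,11],[45,0]]
[[11,16],[22,4],[32,12],[34,4],[39,0],[42,11],[45,0]]
[[11,16],[22,4],[32,12],[34,4],[39,0],[42,11],[45,0]]
[[11,16],[22,4],[32,12],[34,4],[39,7],[42,11],[45,7],[50,0]]
[[11,16],[22,4],[32,12],[34,4],[39,7],[42,11],[45,7],[50,0]]
[[11,16],[22,4],[32,12],[34,4],[39,7],[42,11],[45,7],[50,0]]
[[0,11],[5,0],[11,16],[22,4],[32,12],[34,4],[39,7],[42,11],[45,7],[50,0]]
[[0,11],[5,0],[11,16],[22,4],[32,12],[34,4],[39,7],[42,11],[45,7],[50,0]]
[[0,11],[5,0],[11,16],[22,4],[32,12],[34,4],[36,11],[45,7],[50,0]]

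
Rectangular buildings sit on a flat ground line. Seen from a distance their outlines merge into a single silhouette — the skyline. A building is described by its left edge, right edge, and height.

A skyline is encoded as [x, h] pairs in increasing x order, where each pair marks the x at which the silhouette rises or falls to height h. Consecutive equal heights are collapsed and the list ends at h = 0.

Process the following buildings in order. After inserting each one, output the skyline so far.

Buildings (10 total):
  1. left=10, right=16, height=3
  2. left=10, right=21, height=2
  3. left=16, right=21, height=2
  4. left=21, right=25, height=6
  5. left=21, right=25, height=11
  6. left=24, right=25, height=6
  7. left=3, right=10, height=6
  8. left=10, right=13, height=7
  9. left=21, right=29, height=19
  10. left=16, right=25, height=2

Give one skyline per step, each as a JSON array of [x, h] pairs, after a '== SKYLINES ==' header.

== SKYLINES ==
[[10,3],[16,0]]
[[10,3],[16,2],[21,0]]
[[10,3],[16,2],[21,0]]
[[10,3],[16,2],[21,6],[25,0]]
[[10,3],[16,2],[21,11],[25,0]]
[[10,3],[16,2],[21,11],[25,0]]
[[3,6],[10,3],[16,2],[21,11],[25,0]]
[[3,6],[10,7],[13,3],[16,2],[21,11],[25,0]]
[[3,6],[10,7],[13,3],[16,2],[21,19],[29,0]]
[[3,6],[10,7],[13,3],[16,2],[21,19],[29,0]]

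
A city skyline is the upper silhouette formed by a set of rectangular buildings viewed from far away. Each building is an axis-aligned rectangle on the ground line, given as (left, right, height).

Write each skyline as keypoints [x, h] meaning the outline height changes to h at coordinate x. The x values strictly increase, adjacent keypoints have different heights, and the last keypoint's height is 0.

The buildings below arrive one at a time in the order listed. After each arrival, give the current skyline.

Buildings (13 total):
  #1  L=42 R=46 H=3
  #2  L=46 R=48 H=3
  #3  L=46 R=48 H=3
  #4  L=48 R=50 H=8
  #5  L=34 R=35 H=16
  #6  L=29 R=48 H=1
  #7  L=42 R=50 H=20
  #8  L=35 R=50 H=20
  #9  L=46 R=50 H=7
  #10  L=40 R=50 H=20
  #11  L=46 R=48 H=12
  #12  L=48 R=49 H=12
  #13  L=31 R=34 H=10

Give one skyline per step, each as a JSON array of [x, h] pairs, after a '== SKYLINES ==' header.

== SKYLINES ==
[[42,3],[46,0]]
[[42,3],[48,0]]
[[42,3],[48,0]]
[[42,3],[48,8],[50,0]]
[[34,16],[35,0],[42,3],[48,8],[50,0]]
[[29,1],[34,16],[35,1],[42,3],[48,8],[50,0]]
[[29,1],[34,16],[35,1],[42,20],[50,0]]
[[29,1],[34,16],[35,20],[50,0]]
[[29,1],[34,16],[35,20],[50,0]]
[[29,1],[34,16],[35,20],[50,0]]
[[29,1],[34,16],[35,20],[50,0]]
[[29,1],[34,16],[35,20],[50,0]]
[[29,1],[31,10],[34,16],[35,20],[50,0]]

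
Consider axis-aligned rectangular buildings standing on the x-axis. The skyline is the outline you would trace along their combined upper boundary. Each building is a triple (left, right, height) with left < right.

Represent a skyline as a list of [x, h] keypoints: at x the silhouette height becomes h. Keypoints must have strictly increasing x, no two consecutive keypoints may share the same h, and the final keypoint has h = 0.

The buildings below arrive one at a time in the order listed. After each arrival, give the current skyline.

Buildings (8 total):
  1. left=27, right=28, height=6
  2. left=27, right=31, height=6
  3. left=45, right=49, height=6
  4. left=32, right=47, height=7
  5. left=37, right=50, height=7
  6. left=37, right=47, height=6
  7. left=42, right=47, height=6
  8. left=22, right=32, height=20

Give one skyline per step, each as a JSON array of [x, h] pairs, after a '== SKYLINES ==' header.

== SKYLINES ==
[[27,6],[28,0]]
[[27,6],[31,0]]
[[27,6],[31,0],[45,6],[49,0]]
[[27,6],[31,0],[32,7],[47,6],[49,0]]
[[27,6],[31,0],[32,7],[50,0]]
[[27,6],[31,0],[32,7],[50,0]]
[[27,6],[31,0],[32,7],[50,0]]
[[22,20],[32,7],[50,0]]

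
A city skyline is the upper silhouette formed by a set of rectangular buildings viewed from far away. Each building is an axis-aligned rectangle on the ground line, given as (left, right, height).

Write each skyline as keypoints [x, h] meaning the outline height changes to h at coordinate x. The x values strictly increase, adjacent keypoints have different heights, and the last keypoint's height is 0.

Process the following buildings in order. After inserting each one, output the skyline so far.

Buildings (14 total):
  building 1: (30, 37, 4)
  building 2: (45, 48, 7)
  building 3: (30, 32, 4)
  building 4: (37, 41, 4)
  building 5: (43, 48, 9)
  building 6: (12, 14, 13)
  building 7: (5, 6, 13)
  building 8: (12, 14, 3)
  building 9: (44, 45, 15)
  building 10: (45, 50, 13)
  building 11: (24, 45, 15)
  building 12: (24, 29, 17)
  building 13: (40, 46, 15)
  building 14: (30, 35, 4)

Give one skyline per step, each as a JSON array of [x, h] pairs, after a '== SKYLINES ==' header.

== SKYLINES ==
[[30,4],[37,0]]
[[30,4],[37,0],[45,7],[48,0]]
[[30,4],[37,0],[45,7],[48,0]]
[[30,4],[41,0],[45,7],[48,0]]
[[30,4],[41,0],[43,9],[48,0]]
[[12,13],[14,0],[30,4],[41,0],[43,9],[48,0]]
[[5,13],[6,0],[12,13],[14,0],[30,4],[41,0],[43,9],[48,0]]
[[5,13],[6,0],[12,13],[14,0],[30,4],[41,0],[43,9],[48,0]]
[[5,13],[6,0],[12,13],[14,0],[30,4],[41,0],[43,9],[44,15],[45,9],[48,0]]
[[5,13],[6,0],[12,13],[14,0],[30,4],[41,0],[43,9],[44,15],[45,13],[50,0]]
[[5,13],[6,0],[12,13],[14,0],[24,15],[45,13],[50,0]]
[[5,13],[6,0],[12,13],[14,0],[24,17],[29,15],[45,13],[50,0]]
[[5,13],[6,0],[12,13],[14,0],[24,17],[29,15],[46,13],[50,0]]
[[5,13],[6,0],[12,13],[14,0],[24,17],[29,15],[46,13],[50,0]]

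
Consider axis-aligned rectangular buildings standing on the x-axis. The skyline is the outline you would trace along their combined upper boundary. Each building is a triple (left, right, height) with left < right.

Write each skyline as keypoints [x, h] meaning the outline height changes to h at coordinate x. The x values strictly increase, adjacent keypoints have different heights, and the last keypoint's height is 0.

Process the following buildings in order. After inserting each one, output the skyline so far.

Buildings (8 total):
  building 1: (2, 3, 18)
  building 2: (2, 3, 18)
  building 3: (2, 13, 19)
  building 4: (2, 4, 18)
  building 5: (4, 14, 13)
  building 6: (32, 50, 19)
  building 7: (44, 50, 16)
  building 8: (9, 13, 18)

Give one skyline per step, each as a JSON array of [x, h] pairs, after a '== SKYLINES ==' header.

== SKYLINES ==
[[2,18],[3,0]]
[[2,18],[3,0]]
[[2,19],[13,0]]
[[2,19],[13,0]]
[[2,19],[13,13],[14,0]]
[[2,19],[13,13],[14,0],[32,19],[50,0]]
[[2,19],[13,13],[14,0],[32,19],[50,0]]
[[2,19],[13,13],[14,0],[32,19],[50,0]]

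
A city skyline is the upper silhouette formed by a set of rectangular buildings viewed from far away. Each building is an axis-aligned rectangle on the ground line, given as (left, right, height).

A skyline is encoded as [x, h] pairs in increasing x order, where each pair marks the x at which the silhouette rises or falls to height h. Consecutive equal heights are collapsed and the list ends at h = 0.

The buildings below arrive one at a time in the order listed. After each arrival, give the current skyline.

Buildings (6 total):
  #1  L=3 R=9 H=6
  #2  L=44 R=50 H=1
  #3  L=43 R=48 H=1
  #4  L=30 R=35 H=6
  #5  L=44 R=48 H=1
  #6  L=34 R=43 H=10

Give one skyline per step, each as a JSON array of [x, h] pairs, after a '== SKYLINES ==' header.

== SKYLINES ==
[[3,6],[9,0]]
[[3,6],[9,0],[44,1],[50,0]]
[[3,6],[9,0],[43,1],[50,0]]
[[3,6],[9,0],[30,6],[35,0],[43,1],[50,0]]
[[3,6],[9,0],[30,6],[35,0],[43,1],[50,0]]
[[3,6],[9,0],[30,6],[34,10],[43,1],[50,0]]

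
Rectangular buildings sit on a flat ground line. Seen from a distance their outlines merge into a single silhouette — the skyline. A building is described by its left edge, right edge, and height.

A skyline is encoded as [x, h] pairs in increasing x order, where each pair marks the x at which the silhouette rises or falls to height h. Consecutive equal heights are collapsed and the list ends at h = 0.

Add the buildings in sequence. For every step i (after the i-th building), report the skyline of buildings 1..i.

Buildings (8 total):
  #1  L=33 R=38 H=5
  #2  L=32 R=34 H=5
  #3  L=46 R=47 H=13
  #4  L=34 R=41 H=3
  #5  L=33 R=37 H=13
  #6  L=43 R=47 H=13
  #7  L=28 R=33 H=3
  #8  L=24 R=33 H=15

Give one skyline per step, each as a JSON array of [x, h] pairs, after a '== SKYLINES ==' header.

== SKYLINES ==
[[33,5],[38,0]]
[[32,5],[38,0]]
[[32,5],[38,0],[46,13],[47,0]]
[[32,5],[38,3],[41,0],[46,13],[47,0]]
[[32,5],[33,13],[37,5],[38,3],[41,0],[46,13],[47,0]]
[[32,5],[33,13],[37,5],[38,3],[41,0],[43,13],[47,0]]
[[28,3],[32,5],[33,13],[37,5],[38,3],[41,0],[43,13],[47,0]]
[[24,15],[33,13],[37,5],[38,3],[41,0],[43,13],[47,0]]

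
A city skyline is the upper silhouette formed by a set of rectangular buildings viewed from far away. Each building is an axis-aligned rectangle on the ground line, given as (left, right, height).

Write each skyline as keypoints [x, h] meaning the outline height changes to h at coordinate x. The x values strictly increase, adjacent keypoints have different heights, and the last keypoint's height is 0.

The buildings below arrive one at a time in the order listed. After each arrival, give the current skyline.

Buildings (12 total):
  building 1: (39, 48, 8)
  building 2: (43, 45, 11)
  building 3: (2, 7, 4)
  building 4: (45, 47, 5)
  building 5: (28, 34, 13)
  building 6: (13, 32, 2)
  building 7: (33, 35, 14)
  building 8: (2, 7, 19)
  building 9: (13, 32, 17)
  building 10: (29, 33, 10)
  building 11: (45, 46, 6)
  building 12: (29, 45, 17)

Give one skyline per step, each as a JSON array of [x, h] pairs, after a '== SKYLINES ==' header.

== SKYLINES ==
[[39,8],[48,0]]
[[39,8],[43,11],[45,8],[48,0]]
[[2,4],[7,0],[39,8],[43,11],[45,8],[48,0]]
[[2,4],[7,0],[39,8],[43,11],[45,8],[48,0]]
[[2,4],[7,0],[28,13],[34,0],[39,8],[43,11],[45,8],[48,0]]
[[2,4],[7,0],[13,2],[28,13],[34,0],[39,8],[43,11],[45,8],[48,0]]
[[2,4],[7,0],[13,2],[28,13],[33,14],[35,0],[39,8],[43,11],[45,8],[48,0]]
[[2,19],[7,0],[13,2],[28,13],[33,14],[35,0],[39,8],[43,11],[45,8],[48,0]]
[[2,19],[7,0],[13,17],[32,13],[33,14],[35,0],[39,8],[43,11],[45,8],[48,0]]
[[2,19],[7,0],[13,17],[32,13],[33,14],[35,0],[39,8],[43,11],[45,8],[48,0]]
[[2,19],[7,0],[13,17],[32,13],[33,14],[35,0],[39,8],[43,11],[45,8],[48,0]]
[[2,19],[7,0],[13,17],[45,8],[48,0]]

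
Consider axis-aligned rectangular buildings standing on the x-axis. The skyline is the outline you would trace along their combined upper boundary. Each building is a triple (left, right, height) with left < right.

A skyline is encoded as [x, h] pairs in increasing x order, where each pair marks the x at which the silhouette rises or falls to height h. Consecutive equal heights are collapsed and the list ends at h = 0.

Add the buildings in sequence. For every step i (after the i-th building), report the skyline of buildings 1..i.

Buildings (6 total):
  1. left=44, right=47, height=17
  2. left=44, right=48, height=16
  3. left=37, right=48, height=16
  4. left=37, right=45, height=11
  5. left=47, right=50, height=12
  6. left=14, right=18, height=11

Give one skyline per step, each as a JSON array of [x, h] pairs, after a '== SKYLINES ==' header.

== SKYLINES ==
[[44,17],[47,0]]
[[44,17],[47,16],[48,0]]
[[37,16],[44,17],[47,16],[48,0]]
[[37,16],[44,17],[47,16],[48,0]]
[[37,16],[44,17],[47,16],[48,12],[50,0]]
[[14,11],[18,0],[37,16],[44,17],[47,16],[48,12],[50,0]]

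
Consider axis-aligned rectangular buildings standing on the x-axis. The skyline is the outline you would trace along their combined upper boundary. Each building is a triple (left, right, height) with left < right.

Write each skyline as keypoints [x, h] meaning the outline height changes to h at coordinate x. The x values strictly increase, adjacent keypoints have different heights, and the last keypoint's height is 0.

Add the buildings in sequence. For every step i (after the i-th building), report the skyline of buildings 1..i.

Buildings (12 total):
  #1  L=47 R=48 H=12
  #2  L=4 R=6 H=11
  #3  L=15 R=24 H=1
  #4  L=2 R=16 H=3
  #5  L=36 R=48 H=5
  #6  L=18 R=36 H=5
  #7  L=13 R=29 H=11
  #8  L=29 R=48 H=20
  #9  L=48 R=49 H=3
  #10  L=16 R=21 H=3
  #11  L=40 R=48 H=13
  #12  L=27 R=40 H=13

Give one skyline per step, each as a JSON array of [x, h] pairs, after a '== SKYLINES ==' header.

== SKYLINES ==
[[47,12],[48,0]]
[[4,11],[6,0],[47,12],[48,0]]
[[4,11],[6,0],[15,1],[24,0],[47,12],[48,0]]
[[2,3],[4,11],[6,3],[16,1],[24,0],[47,12],[48,0]]
[[2,3],[4,11],[6,3],[16,1],[24,0],[36,5],[47,12],[48,0]]
[[2,3],[4,11],[6,3],[16,1],[18,5],[47,12],[48,0]]
[[2,3],[4,11],[6,3],[13,11],[29,5],[47,12],[48,0]]
[[2,3],[4,11],[6,3],[13,11],[29,20],[48,0]]
[[2,3],[4,11],[6,3],[13,11],[29,20],[48,3],[49,0]]
[[2,3],[4,11],[6,3],[13,11],[29,20],[48,3],[49,0]]
[[2,3],[4,11],[6,3],[13,11],[29,20],[48,3],[49,0]]
[[2,3],[4,11],[6,3],[13,11],[27,13],[29,20],[48,3],[49,0]]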